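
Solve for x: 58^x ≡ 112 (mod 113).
56

Baby-step giant-step with step n = ⌈√113⌉ = 11.
Baby steps 58^j mod 113 (j:value) for j=0..10: 0:1, 1:58, 2:87, 3:74, 4:111, 5:110, 6:52, 7:78, 8:4, 9:6, 10:9.
Giant-step multiplier: 58^(-11) ≡ 58^(112-11) = 58^101 ≡ 21 (mod 113).
Giant steps γ_i = 112·21^i mod 113: γ_0=112, γ_1=92, γ_2=11, γ_3=5, γ_4=105, γ_5=58 (in table at j=1).
x = i·n + j = 5·11 + 1 = 56.
Check: 58^56 ≡ 112 (mod 113).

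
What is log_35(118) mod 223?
63

Baby-step giant-step with step n = ⌈√223⌉ = 15.
Baby steps 35^j mod 223 (j:value) for j=0..14: 0:1, 1:35, 2:110, 3:59, 4:58, 5:23, 6:136, 7:77, 8:19, 9:219, 10:83, 11:6, 12:210, 13:214, 14:131.
Giant-step multiplier: 35^(-15) ≡ 35^(222-15) = 35^207 ≡ 157 (mod 223).
Giant steps γ_i = 118·157^i mod 223: γ_0=118, γ_1=17, γ_2=216, γ_3=16, γ_4=59 (in table at j=3).
x = i·n + j = 4·15 + 3 = 63.
Check: 35^63 ≡ 118 (mod 223).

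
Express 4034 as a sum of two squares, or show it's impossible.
35² + 53² (a=35, b=53)

Factorization: 4034 = 2 × 2017
By Fermat: n is sum of two squares iff every prime p ≡ 3 (mod 4) appears to even power.
All primes ≡ 3 (mod 4) appear to even power.
Search a = 0, 1, 2, … for 4034 - a² a perfect square: first hit at a = 35: 4034 - 1225 = 2809 = 53².
4034 = 35² + 53² = 1225 + 2809 ✓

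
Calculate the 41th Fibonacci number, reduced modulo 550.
441

Matrix identity: Q^n = [[F_(n+1), F_n], [F_n, F_(n-1)]] with Q = [[1,1],[1,0]].
n = 41 = 101001₂. Square-and-multiply, entries mod 550:
Q^1 = [[1,1],[1,0]]
Q^2 = (Q^1)² = [[2,1],[1,1]]
Q^5 = (Q^2)²·Q = [[8,5],[5,3]]
Q^10 = (Q^5)² = [[89,55],[55,34]]
Q^20 = (Q^10)² = [[496,165],[165,331]]
Q^41 = (Q^20)²·Q = [[496,441],[441,55]]
F_41 mod 550 = Q^41[0][1] = 441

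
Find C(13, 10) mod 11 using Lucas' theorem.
0

Using Lucas' theorem:
Write n=13 and k=10 in base 11:
n in base 11: [1, 2]
k in base 11: [0, 10]
C(13,10) mod 11 = ∏ C(n_i, k_i) mod 11
Digit binomials (mod 11): C(1,0) = 1; C(2,10) = 0 (k_i > n_i)
Product: 1 × 0 = 0 ≡ 0 (mod 11)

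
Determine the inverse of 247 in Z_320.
263

gcd(247, 320) = 1, so the inverse exists.
Extended Euclidean algorithm on (320, 247):
320 = 1 × 247 + 73  ⟹  73 = (1)·320 + (-1)·247
247 = 3 × 73 + 28  ⟹  28 = (-3)·320 + (4)·247
73 = 2 × 28 + 17  ⟹  17 = (7)·320 + (-9)·247
28 = 1 × 17 + 11  ⟹  11 = (-10)·320 + (13)·247
17 = 1 × 11 + 6  ⟹  6 = (17)·320 + (-22)·247
11 = 1 × 6 + 5  ⟹  5 = (-27)·320 + (35)·247
6 = 1 × 5 + 1  ⟹  1 = (44)·320 + (-57)·247
So (-57)·247 ≡ 1 (mod 320), i.e. 247^(-1) ≡ -57 ≡ 263 (mod 320).
Check: 247 × 263 = 64961 ≡ 1 (mod 320)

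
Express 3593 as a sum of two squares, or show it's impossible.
28² + 53² (a=28, b=53)

Factorization: 3593 = 3593
By Fermat: n is sum of two squares iff every prime p ≡ 3 (mod 4) appears to even power.
All primes ≡ 3 (mod 4) appear to even power.
Search a = 0, 1, 2, … for 3593 - a² a perfect square: first hit at a = 28: 3593 - 784 = 2809 = 53².
3593 = 28² + 53² = 784 + 2809 ✓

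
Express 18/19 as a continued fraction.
[0; 1, 18]

Euclidean algorithm steps:
18 = 0 × 19 + 18
19 = 1 × 18 + 1
18 = 18 × 1 + 0
Continued fraction: [0; 1, 18]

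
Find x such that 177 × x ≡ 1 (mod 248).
241

gcd(177, 248) = 1, so the inverse exists.
Extended Euclidean algorithm on (248, 177):
248 = 1 × 177 + 71  ⟹  71 = (1)·248 + (-1)·177
177 = 2 × 71 + 35  ⟹  35 = (-2)·248 + (3)·177
71 = 2 × 35 + 1  ⟹  1 = (5)·248 + (-7)·177
So (-7)·177 ≡ 1 (mod 248), i.e. 177^(-1) ≡ -7 ≡ 241 (mod 248).
Check: 177 × 241 = 42657 ≡ 1 (mod 248)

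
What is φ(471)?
312

471 = 3 × 157
φ(n) = n × ∏(1 - 1/p) for each prime p dividing n
φ(471) = 471 × (1 - 1/3) × (1 - 1/157) = 312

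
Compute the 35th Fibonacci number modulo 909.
206

Matrix identity: Q^n = [[F_(n+1), F_n], [F_n, F_(n-1)]] with Q = [[1,1],[1,0]].
n = 35 = 100011₂. Square-and-multiply, entries mod 909:
Q^1 = [[1,1],[1,0]]
Q^2 = (Q^1)² = [[2,1],[1,1]]
Q^4 = (Q^2)² = [[5,3],[3,2]]
Q^8 = (Q^4)² = [[34,21],[21,13]]
Q^17 = (Q^8)²·Q = [[766,688],[688,78]]
Q^35 = (Q^17)²·Q = [[27,206],[206,730]]
F_35 mod 909 = Q^35[0][1] = 206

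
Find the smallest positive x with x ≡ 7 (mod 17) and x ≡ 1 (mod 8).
41

Using Chinese Remainder Theorem:
M = 17 × 8 = 136
M1 = 8, M2 = 17
y1 = 8^(-1) mod 17 = 15
y2 = 17^(-1) mod 8 = 1
x = (7×8×15 + 1×17×1) mod 136 = 41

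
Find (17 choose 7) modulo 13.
0

Using Lucas' theorem:
Write n=17 and k=7 in base 13:
n in base 13: [1, 4]
k in base 13: [0, 7]
C(17,7) mod 13 = ∏ C(n_i, k_i) mod 13
Digit binomials (mod 13): C(1,0) = 1; C(4,7) = 0 (k_i > n_i)
Product: 1 × 0 = 0 ≡ 0 (mod 13)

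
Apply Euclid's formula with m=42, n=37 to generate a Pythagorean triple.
(395, 3108, 3133)

Euclid's formula: a = m² - n², b = 2mn, c = m² + n²
m = 42, n = 37
a = 42² - 37² = 1764 - 1369 = 395
b = 2 × 42 × 37 = 3108
c = 42² + 37² = 1764 + 1369 = 3133
Verification: 395² + 3108² = 156025 + 9659664 = 9815689 = 3133² ✓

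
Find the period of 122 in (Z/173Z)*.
86

173 is prime, so ord(122) divides φ(173) = 172.
Divisors of 172: 1, 2, 4, 43, 86, 172.
Repeated squaring: 122^1 ≡ 122, 122^2 ≡ 6, 122^4 ≡ 36, 122^8 ≡ 85, 122^16 ≡ 132, 122^32 ≡ 124, 122^64 ≡ 152, 122^128 ≡ 95 (mod 173).
Test 122^d mod 173 for each divisor d in increasing order:
122^1 ≡ 122
122^2 ≡ 6
122^4 ≡ 36
122^43 = 122^32·122^8·122^2·122^1 ≡ 172
122^86 = 122^64·122^16·122^4·122^2 ≡ 1  ← first divisor giving 1
The order is 86.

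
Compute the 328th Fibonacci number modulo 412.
43

Matrix identity: Q^n = [[F_(n+1), F_n], [F_n, F_(n-1)]] with Q = [[1,1],[1,0]].
n = 328 = 101001000₂. Square-and-multiply, entries mod 412:
Q^1 = [[1,1],[1,0]]
Q^2 = (Q^1)² = [[2,1],[1,1]]
Q^5 = (Q^2)²·Q = [[8,5],[5,3]]
Q^10 = (Q^5)² = [[89,55],[55,34]]
Q^20 = (Q^10)² = [[234,173],[173,61]]
Q^41 = (Q^20)²·Q = [[172,225],[225,359]]
Q^82 = (Q^41)² = [[281,407],[407,286]]
Q^164 = (Q^82)² = [[294,49],[49,245]]
Q^328 = (Q^164)² = [[257,43],[43,214]]
F_328 mod 412 = Q^328[0][1] = 43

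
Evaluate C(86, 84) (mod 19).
7

Using Lucas' theorem:
Write n=86 and k=84 in base 19:
n in base 19: [4, 10]
k in base 19: [4, 8]
C(86,84) mod 19 = ∏ C(n_i, k_i) mod 19
Digit binomials (mod 19): C(4,4) = 1; C(10,8) = 45 ≡ 7
Product: 1 × 7 = 7 ≡ 7 (mod 19)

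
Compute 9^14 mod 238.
123

Repeated squaring. Binary of 14 = 1110.
9^1 ≡ 9 (mod 238); 9^2 ≡ 81 (mod 238); 9^4 ≡ 135 (mod 238); 9^8 ≡ 137 (mod 238)
9^14 = 9^2 × 9^4 × 9^8 ≡ 123 (mod 238)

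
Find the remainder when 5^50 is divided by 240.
25

Repeated squaring. Binary of 50 = 110010.
5^1 ≡ 5 (mod 240); 5^2 ≡ 25 (mod 240); 5^4 ≡ 145 (mod 240); 5^8 ≡ 145 (mod 240); 5^16 ≡ 145 (mod 240); 5^32 ≡ 145 (mod 240)
5^50 = 5^2 × 5^16 × 5^32 ≡ 25 (mod 240)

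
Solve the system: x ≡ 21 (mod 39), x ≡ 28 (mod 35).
1113

Using Chinese Remainder Theorem:
M = 39 × 35 = 1365
M1 = 35, M2 = 39
y1 = 35^(-1) mod 39 = 29
y2 = 39^(-1) mod 35 = 9
x = (21×35×29 + 28×39×9) mod 1365 = 1113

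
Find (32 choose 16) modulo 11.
9

Using Lucas' theorem:
Write n=32 and k=16 in base 11:
n in base 11: [2, 10]
k in base 11: [1, 5]
C(32,16) mod 11 = ∏ C(n_i, k_i) mod 11
Digit binomials (mod 11): C(2,1) = 2; C(10,5) = 252 ≡ 10
Product: 2 × 10 = 20 ≡ 9 (mod 11)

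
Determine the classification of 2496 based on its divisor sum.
abundant

Proper divisors of 2496: sum = 1 + 2 + 3 + 4 + 6 + 8 + 12 + 13 + ... + 416 + 624 + 832 + 1248 (27 divisors) = 4616
Since 4616 > 2496, 2496 is abundant.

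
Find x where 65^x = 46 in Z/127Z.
31

Baby-step giant-step with step n = ⌈√127⌉ = 12.
Baby steps 65^j mod 127 (j:value) for j=0..11: 0:1, 1:65, 2:34, 3:51, 4:13, 5:83, 6:61, 7:28, 8:42, 9:63, 10:31, 11:110.
Giant-step multiplier: 65^(-12) ≡ 65^(126-12) = 65^114 ≡ 117 (mod 127).
Giant steps γ_i = 46·117^i mod 127: γ_0=46, γ_1=48, γ_2=28 (in table at j=7).
x = i·n + j = 2·12 + 7 = 31.
Check: 65^31 ≡ 46 (mod 127).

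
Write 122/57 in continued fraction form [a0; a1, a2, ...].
[2; 7, 8]

Euclidean algorithm steps:
122 = 2 × 57 + 8
57 = 7 × 8 + 1
8 = 8 × 1 + 0
Continued fraction: [2; 7, 8]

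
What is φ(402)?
132

402 = 2 × 3 × 67
φ(n) = n × ∏(1 - 1/p) for each prime p dividing n
φ(402) = 402 × (1 - 1/2) × (1 - 1/3) × (1 - 1/67) = 132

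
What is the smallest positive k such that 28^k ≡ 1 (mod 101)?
100

101 is prime, so ord(28) divides φ(101) = 100.
Divisors of 100: 1, 2, 4, 5, 10, 20, 25, 50, 100.
Repeated squaring: 28^1 ≡ 28, 28^2 ≡ 77, 28^4 ≡ 71, 28^8 ≡ 92, 28^16 ≡ 81, 28^32 ≡ 97, 28^64 ≡ 16 (mod 101).
Test 28^d mod 101 for each divisor d in increasing order:
28^1 ≡ 28
28^2 ≡ 77
28^4 ≡ 71
28^5 = 28^4·28^1 ≡ 69
28^10 = 28^8·28^2 ≡ 14
28^20 = 28^16·28^4 ≡ 95
28^25 = 28^16·28^8·28^1 ≡ 91
28^50 = 28^32·28^16·28^2 ≡ 100
28^100 = 28^64·28^32·28^4 ≡ 1  ← first divisor giving 1
The order is 100.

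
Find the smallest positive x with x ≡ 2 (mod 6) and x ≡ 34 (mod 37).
182

Using Chinese Remainder Theorem:
M = 6 × 37 = 222
M1 = 37, M2 = 6
y1 = 37^(-1) mod 6 = 1
y2 = 6^(-1) mod 37 = 31
x = (2×37×1 + 34×6×31) mod 222 = 182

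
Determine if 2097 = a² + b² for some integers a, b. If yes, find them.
24² + 39² (a=24, b=39)

Factorization: 2097 = 3^2 × 233
By Fermat: n is sum of two squares iff every prime p ≡ 3 (mod 4) appears to even power.
All primes ≡ 3 (mod 4) appear to even power.
Search a = 0, 1, 2, … for 2097 - a² a perfect square: first hit at a = 24: 2097 - 576 = 1521 = 39².
2097 = 24² + 39² = 576 + 1521 ✓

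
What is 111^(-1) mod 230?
201

gcd(111, 230) = 1, so the inverse exists.
Extended Euclidean algorithm on (230, 111):
230 = 2 × 111 + 8  ⟹  8 = (1)·230 + (-2)·111
111 = 13 × 8 + 7  ⟹  7 = (-13)·230 + (27)·111
8 = 1 × 7 + 1  ⟹  1 = (14)·230 + (-29)·111
So (-29)·111 ≡ 1 (mod 230), i.e. 111^(-1) ≡ -29 ≡ 201 (mod 230).
Check: 111 × 201 = 22311 ≡ 1 (mod 230)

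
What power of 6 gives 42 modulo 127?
44

Baby-step giant-step with step n = ⌈√127⌉ = 12.
Baby steps 6^j mod 127 (j:value) for j=0..11: 0:1, 1:6, 2:36, 3:89, 4:26, 5:29, 6:47, 7:28, 8:41, 9:119, 10:79, 11:93.
Giant-step multiplier: 6^(-12) ≡ 6^(126-12) = 6^114 ≡ 94 (mod 127).
Giant steps γ_i = 42·94^i mod 127: γ_0=42, γ_1=11, γ_2=18, γ_3=41 (in table at j=8).
x = i·n + j = 3·12 + 8 = 44.
Check: 6^44 ≡ 42 (mod 127).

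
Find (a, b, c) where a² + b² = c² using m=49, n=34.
(1245, 3332, 3557)

Euclid's formula: a = m² - n², b = 2mn, c = m² + n²
m = 49, n = 34
a = 49² - 34² = 2401 - 1156 = 1245
b = 2 × 49 × 34 = 3332
c = 49² + 34² = 2401 + 1156 = 3557
Verification: 1245² + 3332² = 1550025 + 11102224 = 12652249 = 3557² ✓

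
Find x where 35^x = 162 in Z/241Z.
162

Baby-step giant-step with step n = ⌈√241⌉ = 16.
Baby steps 35^j mod 241 (j:value) for j=0..15: 0:1, 1:35, 2:20, 3:218, 4:159, 5:22, 6:47, 7:199, 8:217, 9:124, 10:2, 11:70, 12:40, 13:195, 14:77, 15:44.
Giant-step multiplier: 35^(-16) ≡ 35^(240-16) = 35^224 ≡ 100 (mod 241).
Giant steps γ_i = 162·100^i mod 241: γ_0=162, γ_1=53, γ_2=239, γ_3=41, γ_4=3, γ_5=59, γ_6=116, γ_7=32, γ_8=67, γ_9=193, γ_10=20 (in table at j=2).
x = i·n + j = 10·16 + 2 = 162.
Check: 35^162 ≡ 162 (mod 241).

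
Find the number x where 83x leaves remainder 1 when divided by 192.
155

gcd(83, 192) = 1, so the inverse exists.
Extended Euclidean algorithm on (192, 83):
192 = 2 × 83 + 26  ⟹  26 = (1)·192 + (-2)·83
83 = 3 × 26 + 5  ⟹  5 = (-3)·192 + (7)·83
26 = 5 × 5 + 1  ⟹  1 = (16)·192 + (-37)·83
So (-37)·83 ≡ 1 (mod 192), i.e. 83^(-1) ≡ -37 ≡ 155 (mod 192).
Check: 83 × 155 = 12865 ≡ 1 (mod 192)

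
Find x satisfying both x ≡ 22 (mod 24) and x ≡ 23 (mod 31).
550

Using Chinese Remainder Theorem:
M = 24 × 31 = 744
M1 = 31, M2 = 24
y1 = 31^(-1) mod 24 = 7
y2 = 24^(-1) mod 31 = 22
x = (22×31×7 + 23×24×22) mod 744 = 550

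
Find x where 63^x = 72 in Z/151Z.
18

Baby-step giant-step with step n = ⌈√151⌉ = 13.
Baby steps 63^j mod 151 (j:value) for j=0..12: 0:1, 1:63, 2:43, 3:142, 4:37, 5:66, 6:81, 7:120, 8:10, 9:26, 10:128, 11:61, 12:68.
Giant-step multiplier: 63^(-13) ≡ 63^(150-13) = 63^137 ≡ 89 (mod 151).
Giant steps γ_i = 72·89^i mod 151: γ_0=72, γ_1=66 (in table at j=5).
x = i·n + j = 1·13 + 5 = 18.
Check: 63^18 ≡ 72 (mod 151).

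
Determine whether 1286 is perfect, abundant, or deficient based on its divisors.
deficient

Proper divisors of 1286: sum = 1 + 2 + 643 = 646
Since 646 < 1286, 1286 is deficient.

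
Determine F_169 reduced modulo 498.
1

Matrix identity: Q^n = [[F_(n+1), F_n], [F_n, F_(n-1)]] with Q = [[1,1],[1,0]].
n = 169 = 10101001₂. Square-and-multiply, entries mod 498:
Q^1 = [[1,1],[1,0]]
Q^2 = (Q^1)² = [[2,1],[1,1]]
Q^5 = (Q^2)²·Q = [[8,5],[5,3]]
Q^10 = (Q^5)² = [[89,55],[55,34]]
Q^21 = (Q^10)²·Q = [[281,488],[488,291]]
Q^42 = (Q^21)² = [[377,256],[256,121]]
Q^84 = (Q^42)² = [[497,0],[0,497]]
Q^169 = (Q^84)²·Q = [[1,1],[1,0]]
F_169 mod 498 = Q^169[0][1] = 1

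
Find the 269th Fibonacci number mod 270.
239

Matrix identity: Q^n = [[F_(n+1), F_n], [F_n, F_(n-1)]] with Q = [[1,1],[1,0]].
n = 269 = 100001101₂. Square-and-multiply, entries mod 270:
Q^1 = [[1,1],[1,0]]
Q^2 = (Q^1)² = [[2,1],[1,1]]
Q^4 = (Q^2)² = [[5,3],[3,2]]
Q^8 = (Q^4)² = [[34,21],[21,13]]
Q^16 = (Q^8)² = [[247,177],[177,70]]
Q^33 = (Q^16)²·Q = [[217,268],[268,219]]
Q^67 = (Q^33)²·Q = [[51,113],[113,208]]
Q^134 = (Q^67)² = [[250,107],[107,143]]
Q^269 = (Q^134)²·Q = [[170,239],[239,201]]
F_269 mod 270 = Q^269[0][1] = 239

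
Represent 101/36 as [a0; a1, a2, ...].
[2; 1, 4, 7]

Euclidean algorithm steps:
101 = 2 × 36 + 29
36 = 1 × 29 + 7
29 = 4 × 7 + 1
7 = 7 × 1 + 0
Continued fraction: [2; 1, 4, 7]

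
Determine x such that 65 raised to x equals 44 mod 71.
9

Baby-step giant-step with step n = ⌈√71⌉ = 9.
Baby steps 65^j mod 71 (j:value) for j=0..8: 0:1, 1:65, 2:36, 3:68, 4:18, 5:34, 6:9, 7:17, 8:40.
Giant-step multiplier: 65^(-9) ≡ 65^(70-9) = 65^61 ≡ 21 (mod 71).
Giant steps γ_i = 44·21^i mod 71: γ_0=44, γ_1=1 (in table at j=0).
x = i·n + j = 1·9 + 0 = 9.
Check: 65^9 ≡ 44 (mod 71).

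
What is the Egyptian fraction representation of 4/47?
1/12 + 1/564

Greedy algorithm:
4/47: ceiling(47/4) = 12, use 1/12
1/564: ceiling(564/1) = 564, use 1/564
Result: 4/47 = 1/12 + 1/564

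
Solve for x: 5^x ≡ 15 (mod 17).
14

Baby-step giant-step with step n = ⌈√17⌉ = 5.
Baby steps 5^j mod 17 (j:value) for j=0..4: 0:1, 1:5, 2:8, 3:6, 4:13.
Giant-step multiplier: 5^(-5) ≡ 5^(16-5) = 5^11 ≡ 11 (mod 17).
Giant steps γ_i = 15·11^i mod 17: γ_0=15, γ_1=12, γ_2=13 (in table at j=4).
x = i·n + j = 2·5 + 4 = 14.
Check: 5^14 ≡ 15 (mod 17).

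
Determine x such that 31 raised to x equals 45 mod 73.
47

Baby-step giant-step with step n = ⌈√73⌉ = 9.
Baby steps 31^j mod 73 (j:value) for j=0..8: 0:1, 1:31, 2:12, 3:7, 4:71, 5:11, 6:49, 7:59, 8:4.
Giant-step multiplier: 31^(-9) ≡ 31^(72-9) = 31^63 ≡ 63 (mod 73).
Giant steps γ_i = 45·63^i mod 73: γ_0=45, γ_1=61, γ_2=47, γ_3=41, γ_4=28, γ_5=12 (in table at j=2).
x = i·n + j = 5·9 + 2 = 47.
Check: 31^47 ≡ 45 (mod 73).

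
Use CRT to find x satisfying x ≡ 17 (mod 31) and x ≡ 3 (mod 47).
1319

Using Chinese Remainder Theorem:
M = 31 × 47 = 1457
M1 = 47, M2 = 31
y1 = 47^(-1) mod 31 = 2
y2 = 31^(-1) mod 47 = 44
x = (17×47×2 + 3×31×44) mod 1457 = 1319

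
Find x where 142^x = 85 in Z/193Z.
32

Baby-step giant-step with step n = ⌈√193⌉ = 14.
Baby steps 142^j mod 193 (j:value) for j=0..13: 0:1, 1:142, 2:92, 3:133, 4:165, 5:77, 6:126, 7:136, 8:12, 9:160, 10:139, 11:52, 12:50, 13:152.
Giant-step multiplier: 142^(-14) ≡ 142^(192-14) = 142^178 ≡ 6 (mod 193).
Giant steps γ_i = 85·6^i mod 193: γ_0=85, γ_1=124, γ_2=165 (in table at j=4).
x = i·n + j = 2·14 + 4 = 32.
Check: 142^32 ≡ 85 (mod 193).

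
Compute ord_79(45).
39

79 is prime, so ord(45) divides φ(79) = 78.
Divisors of 78: 1, 2, 3, 6, 13, 26, 39, 78.
Repeated squaring: 45^1 ≡ 45, 45^2 ≡ 50, 45^4 ≡ 51, 45^8 ≡ 73, 45^16 ≡ 36, 45^32 ≡ 32, 45^64 ≡ 76 (mod 79).
Test 45^d mod 79 for each divisor d in increasing order:
45^1 ≡ 45
45^2 ≡ 50
45^3 = 45^2·45^1 ≡ 38
45^6 = 45^4·45^2 ≡ 22
45^13 = 45^8·45^4·45^1 ≡ 55
45^26 = 45^16·45^8·45^2 ≡ 23
45^39 = 45^32·45^4·45^2·45^1 ≡ 1  ← first divisor giving 1
The order is 39.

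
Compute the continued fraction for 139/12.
[11; 1, 1, 2, 2]

Euclidean algorithm steps:
139 = 11 × 12 + 7
12 = 1 × 7 + 5
7 = 1 × 5 + 2
5 = 2 × 2 + 1
2 = 2 × 1 + 0
Continued fraction: [11; 1, 1, 2, 2]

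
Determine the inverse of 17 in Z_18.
17

gcd(17, 18) = 1, so the inverse exists.
Extended Euclidean algorithm on (18, 17):
18 = 1 × 17 + 1  ⟹  1 = (1)·18 + (-1)·17
So (-1)·17 ≡ 1 (mod 18), i.e. 17^(-1) ≡ -1 ≡ 17 (mod 18).
Check: 17 × 17 = 289 ≡ 1 (mod 18)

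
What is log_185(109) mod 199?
195

Baby-step giant-step with step n = ⌈√199⌉ = 15.
Baby steps 185^j mod 199 (j:value) for j=0..14: 0:1, 1:185, 2:196, 3:42, 4:9, 5:73, 6:172, 7:179, 8:81, 9:60, 10:155, 11:19, 12:132, 13:142, 14:2.
Giant-step multiplier: 185^(-15) ≡ 185^(198-15) = 185^183 ≡ 135 (mod 199).
Giant steps γ_i = 109·135^i mod 199: γ_0=109, γ_1=188, γ_2=107, γ_3=117, γ_4=74, γ_5=40, γ_6=27, γ_7=63, γ_8=147, γ_9=144, γ_10=137, γ_11=187, γ_12=171, γ_13=1 (in table at j=0).
x = i·n + j = 13·15 + 0 = 195.
Check: 185^195 ≡ 109 (mod 199).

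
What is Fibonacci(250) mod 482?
55

Matrix identity: Q^n = [[F_(n+1), F_n], [F_n, F_(n-1)]] with Q = [[1,1],[1,0]].
n = 250 = 11111010₂. Square-and-multiply, entries mod 482:
Q^1 = [[1,1],[1,0]]
Q^3 = (Q^1)²·Q = [[3,2],[2,1]]
Q^7 = (Q^3)²·Q = [[21,13],[13,8]]
Q^15 = (Q^7)²·Q = [[23,128],[128,377]]
Q^31 = (Q^15)²·Q = [[151,43],[43,108]]
Q^62 = (Q^31)² = [[68,51],[51,17]]
Q^125 = (Q^62)²·Q = [[474,477],[477,479]]
Q^250 = (Q^125)² = [[89,55],[55,34]]
F_250 mod 482 = Q^250[0][1] = 55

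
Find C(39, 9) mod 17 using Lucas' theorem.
0

Using Lucas' theorem:
Write n=39 and k=9 in base 17:
n in base 17: [2, 5]
k in base 17: [0, 9]
C(39,9) mod 17 = ∏ C(n_i, k_i) mod 17
Digit binomials (mod 17): C(2,0) = 1; C(5,9) = 0 (k_i > n_i)
Product: 1 × 0 = 0 ≡ 0 (mod 17)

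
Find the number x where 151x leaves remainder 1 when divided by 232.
63

gcd(151, 232) = 1, so the inverse exists.
Extended Euclidean algorithm on (232, 151):
232 = 1 × 151 + 81  ⟹  81 = (1)·232 + (-1)·151
151 = 1 × 81 + 70  ⟹  70 = (-1)·232 + (2)·151
81 = 1 × 70 + 11  ⟹  11 = (2)·232 + (-3)·151
70 = 6 × 11 + 4  ⟹  4 = (-13)·232 + (20)·151
11 = 2 × 4 + 3  ⟹  3 = (28)·232 + (-43)·151
4 = 1 × 3 + 1  ⟹  1 = (-41)·232 + (63)·151
So (63)·151 ≡ 1 (mod 232), i.e. 151^(-1) ≡ 63 (mod 232).
Check: 151 × 63 = 9513 ≡ 1 (mod 232)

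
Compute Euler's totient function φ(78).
24

78 = 2 × 3 × 13
φ(n) = n × ∏(1 - 1/p) for each prime p dividing n
φ(78) = 78 × (1 - 1/2) × (1 - 1/3) × (1 - 1/13) = 24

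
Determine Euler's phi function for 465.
240

465 = 3 × 5 × 31
φ(n) = n × ∏(1 - 1/p) for each prime p dividing n
φ(465) = 465 × (1 - 1/3) × (1 - 1/5) × (1 - 1/31) = 240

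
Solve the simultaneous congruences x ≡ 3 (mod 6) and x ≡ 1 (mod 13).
27

Using Chinese Remainder Theorem:
M = 6 × 13 = 78
M1 = 13, M2 = 6
y1 = 13^(-1) mod 6 = 1
y2 = 6^(-1) mod 13 = 11
x = (3×13×1 + 1×6×11) mod 78 = 27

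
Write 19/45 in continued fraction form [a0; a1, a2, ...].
[0; 2, 2, 1, 2, 2]

Euclidean algorithm steps:
19 = 0 × 45 + 19
45 = 2 × 19 + 7
19 = 2 × 7 + 5
7 = 1 × 5 + 2
5 = 2 × 2 + 1
2 = 2 × 1 + 0
Continued fraction: [0; 2, 2, 1, 2, 2]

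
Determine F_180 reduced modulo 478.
266

Matrix identity: Q^n = [[F_(n+1), F_n], [F_n, F_(n-1)]] with Q = [[1,1],[1,0]].
n = 180 = 10110100₂. Square-and-multiply, entries mod 478:
Q^1 = [[1,1],[1,0]]
Q^2 = (Q^1)² = [[2,1],[1,1]]
Q^5 = (Q^2)²·Q = [[8,5],[5,3]]
Q^11 = (Q^5)²·Q = [[144,89],[89,55]]
Q^22 = (Q^11)² = [[455,25],[25,430]]
Q^45 = (Q^22)²·Q = [[335,198],[198,137]]
Q^90 = (Q^45)² = [[381,246],[246,135]]
Q^180 = (Q^90)² = [[137,266],[266,349]]
F_180 mod 478 = Q^180[0][1] = 266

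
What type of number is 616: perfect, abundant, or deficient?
abundant

Proper divisors of 616: sum = 1 + 2 + 4 + 7 + 8 + 11 + 14 + 22 + 28 + 44 + 56 + 77 + 88 + 154 + 308 = 824
Since 824 > 616, 616 is abundant.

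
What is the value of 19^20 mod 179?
158

Repeated squaring. Binary of 20 = 10100.
19^1 ≡ 19 (mod 179); 19^2 ≡ 3 (mod 179); 19^4 ≡ 9 (mod 179); 19^8 ≡ 81 (mod 179); 19^16 ≡ 117 (mod 179)
19^20 = 19^4 × 19^16 ≡ 158 (mod 179)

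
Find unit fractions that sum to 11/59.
1/6 + 1/51 + 1/6018

Greedy algorithm:
11/59: ceiling(59/11) = 6, use 1/6
7/354: ceiling(354/7) = 51, use 1/51
1/6018: ceiling(6018/1) = 6018, use 1/6018
Result: 11/59 = 1/6 + 1/51 + 1/6018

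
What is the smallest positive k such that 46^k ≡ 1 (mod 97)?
32

97 is prime, so ord(46) divides φ(97) = 96.
Divisors of 96: 1, 2, 3, 4, 6, 8, 12, 16, 24, 32, 48, 96.
Repeated squaring: 46^1 ≡ 46, 46^2 ≡ 79, 46^4 ≡ 33, 46^8 ≡ 22, 46^16 ≡ 96, 46^32 ≡ 1, 46^64 ≡ 1 (mod 97).
Test 46^d mod 97 for each divisor d in increasing order:
46^1 ≡ 46
46^2 ≡ 79
46^3 = 46^2·46^1 ≡ 45
46^4 ≡ 33
46^6 = 46^4·46^2 ≡ 85
46^8 ≡ 22
46^12 = 46^8·46^4 ≡ 47
46^16 ≡ 96
46^24 = 46^16·46^8 ≡ 75
46^32 ≡ 1  ← first divisor giving 1
The order is 32.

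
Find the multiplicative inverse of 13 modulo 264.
61

gcd(13, 264) = 1, so the inverse exists.
Extended Euclidean algorithm on (264, 13):
264 = 20 × 13 + 4  ⟹  4 = (1)·264 + (-20)·13
13 = 3 × 4 + 1  ⟹  1 = (-3)·264 + (61)·13
So (61)·13 ≡ 1 (mod 264), i.e. 13^(-1) ≡ 61 (mod 264).
Check: 13 × 61 = 793 ≡ 1 (mod 264)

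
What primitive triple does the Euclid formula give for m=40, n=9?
(1519, 720, 1681)

Euclid's formula: a = m² - n², b = 2mn, c = m² + n²
m = 40, n = 9
a = 40² - 9² = 1600 - 81 = 1519
b = 2 × 40 × 9 = 720
c = 40² + 9² = 1600 + 81 = 1681
Verification: 1519² + 720² = 2307361 + 518400 = 2825761 = 1681² ✓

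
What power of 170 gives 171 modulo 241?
71

Baby-step giant-step with step n = ⌈√241⌉ = 16.
Baby steps 170^j mod 241 (j:value) for j=0..15: 0:1, 1:170, 2:221, 3:215, 4:159, 5:38, 6:194, 7:204, 8:217, 9:17, 10:239, 11:142, 12:40, 13:52, 14:164, 15:165.
Giant-step multiplier: 170^(-16) ≡ 170^(240-16) = 170^224 ≡ 100 (mod 241).
Giant steps γ_i = 171·100^i mod 241: γ_0=171, γ_1=230, γ_2=105, γ_3=137, γ_4=204 (in table at j=7).
x = i·n + j = 4·16 + 7 = 71.
Check: 170^71 ≡ 171 (mod 241).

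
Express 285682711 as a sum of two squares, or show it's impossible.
Not possible

Factorization: 285682711 = 41 × 191^3
By Fermat: n is sum of two squares iff every prime p ≡ 3 (mod 4) appears to even power.
Prime(s) ≡ 3 (mod 4) with odd exponent: [(191, 3)]
Therefore 285682711 cannot be expressed as a² + b².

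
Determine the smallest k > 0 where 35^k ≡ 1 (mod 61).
60

61 is prime, so ord(35) divides φ(61) = 60.
Divisors of 60: 1, 2, 3, 4, 5, 6, 10, 12, 15, 20, 30, 60.
Repeated squaring: 35^1 ≡ 35, 35^2 ≡ 5, 35^4 ≡ 25, 35^8 ≡ 15, 35^16 ≡ 42, 35^32 ≡ 56 (mod 61).
Test 35^d mod 61 for each divisor d in increasing order:
35^1 ≡ 35
35^2 ≡ 5
35^3 = 35^2·35^1 ≡ 53
35^4 ≡ 25
35^5 = 35^4·35^1 ≡ 21
35^6 = 35^4·35^2 ≡ 3
35^10 = 35^8·35^2 ≡ 14
35^12 = 35^8·35^4 ≡ 9
35^15 = 35^8·35^4·35^2·35^1 ≡ 50
35^20 = 35^16·35^4 ≡ 13
35^30 = 35^16·35^8·35^4·35^2 ≡ 60
35^60 = 35^32·35^16·35^8·35^4 ≡ 1  ← first divisor giving 1
The order is 60.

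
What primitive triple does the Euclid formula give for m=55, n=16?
(2769, 1760, 3281)

Euclid's formula: a = m² - n², b = 2mn, c = m² + n²
m = 55, n = 16
a = 55² - 16² = 3025 - 256 = 2769
b = 2 × 55 × 16 = 1760
c = 55² + 16² = 3025 + 256 = 3281
Verification: 2769² + 1760² = 7667361 + 3097600 = 10764961 = 3281² ✓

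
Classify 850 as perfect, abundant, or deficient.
deficient

Proper divisors of 850: sum = 1 + 2 + 5 + 10 + 17 + 25 + 34 + 50 + 85 + 170 + 425 = 824
Since 824 < 850, 850 is deficient.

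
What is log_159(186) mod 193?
136

Baby-step giant-step with step n = ⌈√193⌉ = 14.
Baby steps 159^j mod 193 (j:value) for j=0..13: 0:1, 1:159, 2:191, 3:68, 4:4, 5:57, 6:185, 7:79, 8:16, 9:35, 10:161, 11:123, 12:64, 13:140.
Giant-step multiplier: 159^(-14) ≡ 159^(192-14) = 159^178 ≡ 98 (mod 193).
Giant steps γ_i = 186·98^i mod 193: γ_0=186, γ_1=86, γ_2=129, γ_3=97, γ_4=49, γ_5=170, γ_6=62, γ_7=93, γ_8=43, γ_9=161 (in table at j=10).
x = i·n + j = 9·14 + 10 = 136.
Check: 159^136 ≡ 186 (mod 193).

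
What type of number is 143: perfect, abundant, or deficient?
deficient

Proper divisors of 143: sum = 1 + 11 + 13 = 25
Since 25 < 143, 143 is deficient.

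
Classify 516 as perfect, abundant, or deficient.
abundant

Proper divisors of 516: sum = 1 + 2 + 3 + 4 + 6 + 12 + 43 + 86 + 129 + 172 + 258 = 716
Since 716 > 516, 516 is abundant.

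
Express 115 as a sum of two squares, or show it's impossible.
Not possible

Factorization: 115 = 5 × 23
By Fermat: n is sum of two squares iff every prime p ≡ 3 (mod 4) appears to even power.
Prime(s) ≡ 3 (mod 4) with odd exponent: [(23, 1)]
Therefore 115 cannot be expressed as a² + b².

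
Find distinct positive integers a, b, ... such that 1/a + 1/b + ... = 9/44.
1/5 + 1/220

Greedy algorithm:
9/44: ceiling(44/9) = 5, use 1/5
1/220: ceiling(220/1) = 220, use 1/220
Result: 9/44 = 1/5 + 1/220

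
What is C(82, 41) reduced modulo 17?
5

Using Lucas' theorem:
Write n=82 and k=41 in base 17:
n in base 17: [4, 14]
k in base 17: [2, 7]
C(82,41) mod 17 = ∏ C(n_i, k_i) mod 17
Digit binomials (mod 17): C(4,2) = 6; C(14,7) = 3432 ≡ 15
Product: 6 × 15 = 90 ≡ 5 (mod 17)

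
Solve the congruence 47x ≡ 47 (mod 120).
x ≡ 1 (mod 120)

gcd(47, 120) = 1, which divides 47, so solutions exist.
Find 47^(-1) mod 120 by the extended Euclidean algorithm:
120 = 2 × 47 + 26  ⟹  26 = (1)·120 + (-2)·47
47 = 1 × 26 + 21  ⟹  21 = (-1)·120 + (3)·47
26 = 1 × 21 + 5  ⟹  5 = (2)·120 + (-5)·47
21 = 4 × 5 + 1  ⟹  1 = (-9)·120 + (23)·47
So (23)·47 ≡ 1 (mod 120), i.e. 47^(-1) ≡ 23 (mod 120).
x ≡ 23 × 47 = 1081 ≡ 1 (mod 120).
Check: 47 × 1 = 47 ≡ 47 (mod 120).
Unique solution: x ≡ 1 (mod 120)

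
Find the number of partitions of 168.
228204732751

p(n) counts ways to write n as a sum of positive integers (order ignored).
Euler's pentagonal recurrence: p(k) = p(k-1) + p(k-2) - p(k-5) - p(k-7) + p(k-12) + p(k-15) - ... (offsets j(3j∓1)/2, signs ++--, p(0)=1, p(<0)=0).
DP table for k = 0..167: p(0)=1, p(1)=1, p(2)=2, p(3)=3, p(4)=5, p(5)=7, p(6)=11, p(7)=15, p(8)=22, p(9)=30, p(10)=42, p(11)=56, p(12)=77, p(13)=101, p(14)=135, p(15)=176, p(16)=231, p(17)=297, p(18)=385, p(19)=490, p(20)=627, p(21)=792, p(22)=1002, p(23)=1255, p(24)=1575, p(25)=1958, p(26)=2436, p(27)=3010, p(28)=3718, p(29)=4565, p(30)=5604, p(31)=6842, p(32)=8349, p(33)=10143, p(34)=12310, p(35)=14883, p(36)=17977, p(37)=21637, p(38)=26015, p(39)=31185, p(40)=37338, p(41)=44583, p(42)=53174, p(43)=63261, p(44)=75175, p(45)=89134, p(46)=105558, p(47)=124754, p(48)=147273, p(49)=173525, p(50)=204226, p(51)=239943, p(52)=281589, p(53)=329931, p(54)=386155, p(55)=451276, p(56)=526823, p(57)=614154, p(58)=715220, p(59)=831820, p(60)=966467, p(61)=1121505, p(62)=1300156, p(63)=1505499, p(64)=1741630, p(65)=2012558, p(66)=2323520, p(67)=2679689, p(68)=3087735, p(69)=3554345, p(70)=4087968, p(71)=4697205, p(72)=5392783, p(73)=6185689, p(74)=7089500, p(75)=8118264, p(76)=9289091, p(77)=10619863, p(78)=12132164, p(79)=13848650, p(80)=15796476, p(81)=18004327, p(82)=20506255, p(83)=23338469, p(84)=26543660, p(85)=30167357, p(86)=34262962, p(87)=38887673, p(88)=44108109, p(89)=49995925, p(90)=56634173, p(91)=64112359, p(92)=72533807, p(93)=82010177, p(94)=92669720, p(95)=104651419, p(96)=118114304, p(97)=133230930, p(98)=150198136, p(99)=169229875, p(100)=190569292, p(101)=214481126, p(102)=241265379, p(103)=271248950, p(104)=304801365, p(105)=342325709, p(106)=384276336, p(107)=431149389, p(108)=483502844, p(109)=541946240, p(110)=607163746, p(111)=679903203, p(112)=761002156, p(113)=851376628, p(114)=952050665, p(115)=1064144451, p(116)=1188908248, p(117)=1327710076, p(118)=1482074143, p(119)=1653668665, p(120)=1844349560, p(121)=2056148051, p(122)=2291320912, p(123)=2552338241, p(124)=2841940500, p(125)=3163127352, p(126)=3519222692, p(127)=3913864295, p(128)=4351078600, p(129)=4835271870, p(130)=5371315400, p(131)=5964539504, p(132)=6620830889, p(133)=7346629512, p(134)=8149040695, p(135)=9035836076, p(136)=10015581680, p(137)=11097645016, p(138)=12292341831, p(139)=13610949895, p(140)=15065878135, p(141)=16670689208, p(142)=18440293320, p(143)=20390982757, p(144)=22540654445, p(145)=24908858009, p(146)=27517052599, p(147)=30388671978, p(148)=33549419497, p(149)=37027355200, p(150)=40853235313, p(151)=45060624582, p(152)=49686288421, p(153)=54770336324, p(154)=60356673280, p(155)=66493182097, p(156)=73232243759, p(157)=80630964769, p(158)=88751778802, p(159)=97662728555, p(160)=107438159466, p(161)=118159068427, p(162)=129913904637, p(163)=142798995930, p(164)=156919475295, p(165)=172389800255, p(166)=189334822579, p(167)=207890420102.
Final step: p(168) = p(167) + p(166) - p(163) - p(161) + p(156) + p(153) - p(146) - p(142) + p(133) + p(128) - p(117) - p(111) + p(98) + p(91) - p(76) - p(68) + p(51) + p(42) - p(23) - p(13)
= 207890420102 + 189334822579 - 142798995930 - 118159068427 + 73232243759 + 54770336324 - 27517052599 - 18440293320 + 7346629512 + 4351078600 - 1327710076 - 679903203 + 150198136 + 64112359 - 9289091 - 3087735 + 239943 + 53174 - 1255 - 101
= 228204732751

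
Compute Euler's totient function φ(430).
168

430 = 2 × 5 × 43
φ(n) = n × ∏(1 - 1/p) for each prime p dividing n
φ(430) = 430 × (1 - 1/2) × (1 - 1/5) × (1 - 1/43) = 168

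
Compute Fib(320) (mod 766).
323

Matrix identity: Q^n = [[F_(n+1), F_n], [F_n, F_(n-1)]] with Q = [[1,1],[1,0]].
n = 320 = 101000000₂. Square-and-multiply, entries mod 766:
Q^1 = [[1,1],[1,0]]
Q^2 = (Q^1)² = [[2,1],[1,1]]
Q^5 = (Q^2)²·Q = [[8,5],[5,3]]
Q^10 = (Q^5)² = [[89,55],[55,34]]
Q^20 = (Q^10)² = [[222,637],[637,351]]
Q^40 = (Q^20)² = [[49,385],[385,430]]
Q^80 = (Q^40)² = [[490,575],[575,681]]
Q^160 = (Q^80)² = [[55,11],[11,44]]
Q^320 = (Q^160)² = [[82,323],[323,525]]
F_320 mod 766 = Q^320[0][1] = 323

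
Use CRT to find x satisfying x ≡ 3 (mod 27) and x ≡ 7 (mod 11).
84

Using Chinese Remainder Theorem:
M = 27 × 11 = 297
M1 = 11, M2 = 27
y1 = 11^(-1) mod 27 = 5
y2 = 27^(-1) mod 11 = 9
x = (3×11×5 + 7×27×9) mod 297 = 84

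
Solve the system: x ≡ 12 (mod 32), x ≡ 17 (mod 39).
524

Using Chinese Remainder Theorem:
M = 32 × 39 = 1248
M1 = 39, M2 = 32
y1 = 39^(-1) mod 32 = 23
y2 = 32^(-1) mod 39 = 11
x = (12×39×23 + 17×32×11) mod 1248 = 524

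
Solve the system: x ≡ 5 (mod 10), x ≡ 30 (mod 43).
245

Using Chinese Remainder Theorem:
M = 10 × 43 = 430
M1 = 43, M2 = 10
y1 = 43^(-1) mod 10 = 7
y2 = 10^(-1) mod 43 = 13
x = (5×43×7 + 30×10×13) mod 430 = 245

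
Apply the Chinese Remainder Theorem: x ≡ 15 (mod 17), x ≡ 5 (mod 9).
32

Using Chinese Remainder Theorem:
M = 17 × 9 = 153
M1 = 9, M2 = 17
y1 = 9^(-1) mod 17 = 2
y2 = 17^(-1) mod 9 = 8
x = (15×9×2 + 5×17×8) mod 153 = 32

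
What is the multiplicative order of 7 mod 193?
24

193 is prime, so ord(7) divides φ(193) = 192.
Divisors of 192: 1, 2, 3, 4, 6, 8, 12, 16, 24, 32, 48, 64, 96, 192.
Repeated squaring: 7^1 ≡ 7, 7^2 ≡ 49, 7^4 ≡ 85, 7^8 ≡ 84, 7^16 ≡ 108, 7^32 ≡ 84, 7^64 ≡ 108, 7^128 ≡ 84 (mod 193).
Test 7^d mod 193 for each divisor d in increasing order:
7^1 ≡ 7
7^2 ≡ 49
7^3 = 7^2·7^1 ≡ 150
7^4 ≡ 85
7^6 = 7^4·7^2 ≡ 112
7^8 ≡ 84
7^12 = 7^8·7^4 ≡ 192
7^16 ≡ 108
7^24 = 7^16·7^8 ≡ 1  ← first divisor giving 1
The order is 24.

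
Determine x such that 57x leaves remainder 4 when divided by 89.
x ≡ 11 (mod 89)

gcd(57, 89) = 1, which divides 4, so solutions exist.
Find 57^(-1) mod 89 by the extended Euclidean algorithm:
89 = 1 × 57 + 32  ⟹  32 = (1)·89 + (-1)·57
57 = 1 × 32 + 25  ⟹  25 = (-1)·89 + (2)·57
32 = 1 × 25 + 7  ⟹  7 = (2)·89 + (-3)·57
25 = 3 × 7 + 4  ⟹  4 = (-7)·89 + (11)·57
7 = 1 × 4 + 3  ⟹  3 = (9)·89 + (-14)·57
4 = 1 × 3 + 1  ⟹  1 = (-16)·89 + (25)·57
So (25)·57 ≡ 1 (mod 89), i.e. 57^(-1) ≡ 25 (mod 89).
x ≡ 25 × 4 = 100 ≡ 11 (mod 89).
Check: 57 × 11 = 627 ≡ 4 (mod 89).
Unique solution: x ≡ 11 (mod 89)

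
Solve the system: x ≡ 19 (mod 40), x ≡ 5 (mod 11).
379

Using Chinese Remainder Theorem:
M = 40 × 11 = 440
M1 = 11, M2 = 40
y1 = 11^(-1) mod 40 = 11
y2 = 40^(-1) mod 11 = 8
x = (19×11×11 + 5×40×8) mod 440 = 379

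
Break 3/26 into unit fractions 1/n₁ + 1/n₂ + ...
1/9 + 1/234

Greedy algorithm:
3/26: ceiling(26/3) = 9, use 1/9
1/234: ceiling(234/1) = 234, use 1/234
Result: 3/26 = 1/9 + 1/234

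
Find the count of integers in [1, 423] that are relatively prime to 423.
276

423 = 3^2 × 47
φ(n) = n × ∏(1 - 1/p) for each prime p dividing n
φ(423) = 423 × (1 - 1/3) × (1 - 1/47) = 276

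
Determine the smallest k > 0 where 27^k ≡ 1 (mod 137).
136

137 is prime, so ord(27) divides φ(137) = 136.
Divisors of 136: 1, 2, 4, 8, 17, 34, 68, 136.
Repeated squaring: 27^1 ≡ 27, 27^2 ≡ 44, 27^4 ≡ 18, 27^8 ≡ 50, 27^16 ≡ 34, 27^32 ≡ 60, 27^64 ≡ 38, 27^128 ≡ 74 (mod 137).
Test 27^d mod 137 for each divisor d in increasing order:
27^1 ≡ 27
27^2 ≡ 44
27^4 ≡ 18
27^8 ≡ 50
27^17 = 27^16·27^1 ≡ 96
27^34 = 27^32·27^2 ≡ 37
27^68 = 27^64·27^4 ≡ 136
27^136 = 27^128·27^8 ≡ 1  ← first divisor giving 1
The order is 136.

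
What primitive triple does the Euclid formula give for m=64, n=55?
(1071, 7040, 7121)

Euclid's formula: a = m² - n², b = 2mn, c = m² + n²
m = 64, n = 55
a = 64² - 55² = 4096 - 3025 = 1071
b = 2 × 64 × 55 = 7040
c = 64² + 55² = 4096 + 3025 = 7121
Verification: 1071² + 7040² = 1147041 + 49561600 = 50708641 = 7121² ✓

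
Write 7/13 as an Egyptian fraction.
1/2 + 1/26

Greedy algorithm:
7/13: ceiling(13/7) = 2, use 1/2
1/26: ceiling(26/1) = 26, use 1/26
Result: 7/13 = 1/2 + 1/26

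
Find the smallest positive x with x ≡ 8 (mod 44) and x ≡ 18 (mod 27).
1152

Using Chinese Remainder Theorem:
M = 44 × 27 = 1188
M1 = 27, M2 = 44
y1 = 27^(-1) mod 44 = 31
y2 = 44^(-1) mod 27 = 8
x = (8×27×31 + 18×44×8) mod 1188 = 1152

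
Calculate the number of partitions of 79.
13848650

p(n) counts ways to write n as a sum of positive integers (order ignored).
Euler's pentagonal recurrence: p(k) = p(k-1) + p(k-2) - p(k-5) - p(k-7) + p(k-12) + p(k-15) - ... (offsets j(3j∓1)/2, signs ++--, p(0)=1, p(<0)=0).
DP table for k = 0..78: p(0)=1, p(1)=1, p(2)=2, p(3)=3, p(4)=5, p(5)=7, p(6)=11, p(7)=15, p(8)=22, p(9)=30, p(10)=42, p(11)=56, p(12)=77, p(13)=101, p(14)=135, p(15)=176, p(16)=231, p(17)=297, p(18)=385, p(19)=490, p(20)=627, p(21)=792, p(22)=1002, p(23)=1255, p(24)=1575, p(25)=1958, p(26)=2436, p(27)=3010, p(28)=3718, p(29)=4565, p(30)=5604, p(31)=6842, p(32)=8349, p(33)=10143, p(34)=12310, p(35)=14883, p(36)=17977, p(37)=21637, p(38)=26015, p(39)=31185, p(40)=37338, p(41)=44583, p(42)=53174, p(43)=63261, p(44)=75175, p(45)=89134, p(46)=105558, p(47)=124754, p(48)=147273, p(49)=173525, p(50)=204226, p(51)=239943, p(52)=281589, p(53)=329931, p(54)=386155, p(55)=451276, p(56)=526823, p(57)=614154, p(58)=715220, p(59)=831820, p(60)=966467, p(61)=1121505, p(62)=1300156, p(63)=1505499, p(64)=1741630, p(65)=2012558, p(66)=2323520, p(67)=2679689, p(68)=3087735, p(69)=3554345, p(70)=4087968, p(71)=4697205, p(72)=5392783, p(73)=6185689, p(74)=7089500, p(75)=8118264, p(76)=9289091, p(77)=10619863, p(78)=12132164.
Final step: p(79) = p(78) + p(77) - p(74) - p(72) + p(67) + p(64) - p(57) - p(53) + p(44) + p(39) - p(28) - p(22) + p(9) + p(2)
= 12132164 + 10619863 - 7089500 - 5392783 + 2679689 + 1741630 - 614154 - 329931 + 75175 + 31185 - 3718 - 1002 + 30 + 2
= 13848650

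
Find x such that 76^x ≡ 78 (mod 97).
93

Baby-step giant-step with step n = ⌈√97⌉ = 10.
Baby steps 76^j mod 97 (j:value) for j=0..9: 0:1, 1:76, 2:53, 3:51, 4:93, 5:84, 6:79, 7:87, 8:16, 9:52.
Giant-step multiplier: 76^(-10) ≡ 76^(96-10) = 76^86 ≡ 31 (mod 97).
Giant steps γ_i = 78·31^i mod 97: γ_0=78, γ_1=90, γ_2=74, γ_3=63, γ_4=13, γ_5=15, γ_6=77, γ_7=59, γ_8=83, γ_9=51 (in table at j=3).
x = i·n + j = 9·10 + 3 = 93.
Check: 76^93 ≡ 78 (mod 97).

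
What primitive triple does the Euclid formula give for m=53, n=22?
(2325, 2332, 3293)

Euclid's formula: a = m² - n², b = 2mn, c = m² + n²
m = 53, n = 22
a = 53² - 22² = 2809 - 484 = 2325
b = 2 × 53 × 22 = 2332
c = 53² + 22² = 2809 + 484 = 3293
Verification: 2325² + 2332² = 5405625 + 5438224 = 10843849 = 3293² ✓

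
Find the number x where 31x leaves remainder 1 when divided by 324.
115

gcd(31, 324) = 1, so the inverse exists.
Extended Euclidean algorithm on (324, 31):
324 = 10 × 31 + 14  ⟹  14 = (1)·324 + (-10)·31
31 = 2 × 14 + 3  ⟹  3 = (-2)·324 + (21)·31
14 = 4 × 3 + 2  ⟹  2 = (9)·324 + (-94)·31
3 = 1 × 2 + 1  ⟹  1 = (-11)·324 + (115)·31
So (115)·31 ≡ 1 (mod 324), i.e. 31^(-1) ≡ 115 (mod 324).
Check: 31 × 115 = 3565 ≡ 1 (mod 324)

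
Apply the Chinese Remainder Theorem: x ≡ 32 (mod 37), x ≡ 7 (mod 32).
1031

Using Chinese Remainder Theorem:
M = 37 × 32 = 1184
M1 = 32, M2 = 37
y1 = 32^(-1) mod 37 = 22
y2 = 37^(-1) mod 32 = 13
x = (32×32×22 + 7×37×13) mod 1184 = 1031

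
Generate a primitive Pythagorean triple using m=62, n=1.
(3843, 124, 3845)

Euclid's formula: a = m² - n², b = 2mn, c = m² + n²
m = 62, n = 1
a = 62² - 1² = 3844 - 1 = 3843
b = 2 × 62 × 1 = 124
c = 62² + 1² = 3844 + 1 = 3845
Verification: 3843² + 124² = 14768649 + 15376 = 14784025 = 3845² ✓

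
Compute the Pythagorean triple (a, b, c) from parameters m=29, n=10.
(741, 580, 941)

Euclid's formula: a = m² - n², b = 2mn, c = m² + n²
m = 29, n = 10
a = 29² - 10² = 841 - 100 = 741
b = 2 × 29 × 10 = 580
c = 29² + 10² = 841 + 100 = 941
Verification: 741² + 580² = 549081 + 336400 = 885481 = 941² ✓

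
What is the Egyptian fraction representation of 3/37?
1/13 + 1/241 + 1/115921

Greedy algorithm:
3/37: ceiling(37/3) = 13, use 1/13
2/481: ceiling(481/2) = 241, use 1/241
1/115921: ceiling(115921/1) = 115921, use 1/115921
Result: 3/37 = 1/13 + 1/241 + 1/115921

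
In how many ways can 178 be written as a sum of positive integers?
571701605655

p(n) counts ways to write n as a sum of positive integers (order ignored).
Euler's pentagonal recurrence: p(k) = p(k-1) + p(k-2) - p(k-5) - p(k-7) + p(k-12) + p(k-15) - ... (offsets j(3j∓1)/2, signs ++--, p(0)=1, p(<0)=0).
DP table for k = 0..177: p(0)=1, p(1)=1, p(2)=2, p(3)=3, p(4)=5, p(5)=7, p(6)=11, p(7)=15, p(8)=22, p(9)=30, p(10)=42, p(11)=56, p(12)=77, p(13)=101, p(14)=135, p(15)=176, p(16)=231, p(17)=297, p(18)=385, p(19)=490, p(20)=627, p(21)=792, p(22)=1002, p(23)=1255, p(24)=1575, p(25)=1958, p(26)=2436, p(27)=3010, p(28)=3718, p(29)=4565, p(30)=5604, p(31)=6842, p(32)=8349, p(33)=10143, p(34)=12310, p(35)=14883, p(36)=17977, p(37)=21637, p(38)=26015, p(39)=31185, p(40)=37338, p(41)=44583, p(42)=53174, p(43)=63261, p(44)=75175, p(45)=89134, p(46)=105558, p(47)=124754, p(48)=147273, p(49)=173525, p(50)=204226, p(51)=239943, p(52)=281589, p(53)=329931, p(54)=386155, p(55)=451276, p(56)=526823, p(57)=614154, p(58)=715220, p(59)=831820, p(60)=966467, p(61)=1121505, p(62)=1300156, p(63)=1505499, p(64)=1741630, p(65)=2012558, p(66)=2323520, p(67)=2679689, p(68)=3087735, p(69)=3554345, p(70)=4087968, p(71)=4697205, p(72)=5392783, p(73)=6185689, p(74)=7089500, p(75)=8118264, p(76)=9289091, p(77)=10619863, p(78)=12132164, p(79)=13848650, p(80)=15796476, p(81)=18004327, p(82)=20506255, p(83)=23338469, p(84)=26543660, p(85)=30167357, p(86)=34262962, p(87)=38887673, p(88)=44108109, p(89)=49995925, p(90)=56634173, p(91)=64112359, p(92)=72533807, p(93)=82010177, p(94)=92669720, p(95)=104651419, p(96)=118114304, p(97)=133230930, p(98)=150198136, p(99)=169229875, p(100)=190569292, p(101)=214481126, p(102)=241265379, p(103)=271248950, p(104)=304801365, p(105)=342325709, p(106)=384276336, p(107)=431149389, p(108)=483502844, p(109)=541946240, p(110)=607163746, p(111)=679903203, p(112)=761002156, p(113)=851376628, p(114)=952050665, p(115)=1064144451, p(116)=1188908248, p(117)=1327710076, p(118)=1482074143, p(119)=1653668665, p(120)=1844349560, p(121)=2056148051, p(122)=2291320912, p(123)=2552338241, p(124)=2841940500, p(125)=3163127352, p(126)=3519222692, p(127)=3913864295, p(128)=4351078600, p(129)=4835271870, p(130)=5371315400, p(131)=5964539504, p(132)=6620830889, p(133)=7346629512, p(134)=8149040695, p(135)=9035836076, p(136)=10015581680, p(137)=11097645016, p(138)=12292341831, p(139)=13610949895, p(140)=15065878135, p(141)=16670689208, p(142)=18440293320, p(143)=20390982757, p(144)=22540654445, p(145)=24908858009, p(146)=27517052599, p(147)=30388671978, p(148)=33549419497, p(149)=37027355200, p(150)=40853235313, p(151)=45060624582, p(152)=49686288421, p(153)=54770336324, p(154)=60356673280, p(155)=66493182097, p(156)=73232243759, p(157)=80630964769, p(158)=88751778802, p(159)=97662728555, p(160)=107438159466, p(161)=118159068427, p(162)=129913904637, p(163)=142798995930, p(164)=156919475295, p(165)=172389800255, p(166)=189334822579, p(167)=207890420102, p(168)=228204732751, p(169)=250438925115, p(170)=274768617130, p(171)=301384802048, p(172)=330495499613, p(173)=362326859895, p(174)=397125074750, p(175)=435157697830, p(176)=476715857290, p(177)=522115831195.
Final step: p(178) = p(177) + p(176) - p(173) - p(171) + p(166) + p(163) - p(156) - p(152) + p(143) + p(138) - p(127) - p(121) + p(108) + p(101) - p(86) - p(78) + p(61) + p(52) - p(33) - p(23) + p(2)
= 522115831195 + 476715857290 - 362326859895 - 301384802048 + 189334822579 + 142798995930 - 73232243759 - 49686288421 + 20390982757 + 12292341831 - 3913864295 - 2056148051 + 483502844 + 214481126 - 34262962 - 12132164 + 1121505 + 281589 - 10143 - 1255 + 2
= 571701605655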